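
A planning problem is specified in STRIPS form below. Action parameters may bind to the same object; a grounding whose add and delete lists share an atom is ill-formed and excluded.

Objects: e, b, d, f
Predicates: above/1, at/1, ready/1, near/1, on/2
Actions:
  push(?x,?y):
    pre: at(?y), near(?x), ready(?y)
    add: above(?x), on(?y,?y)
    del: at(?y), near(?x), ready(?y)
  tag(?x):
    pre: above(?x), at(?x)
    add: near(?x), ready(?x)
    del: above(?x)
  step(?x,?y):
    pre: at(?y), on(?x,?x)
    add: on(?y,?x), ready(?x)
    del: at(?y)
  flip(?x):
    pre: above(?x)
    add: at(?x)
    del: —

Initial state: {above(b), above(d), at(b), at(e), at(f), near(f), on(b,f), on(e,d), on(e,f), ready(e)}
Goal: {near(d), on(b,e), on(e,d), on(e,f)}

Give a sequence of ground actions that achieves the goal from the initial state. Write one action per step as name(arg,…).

push(f,e); step(e,b); flip(d); tag(d)

1. push(f,e)  →  {above(b), above(d), above(f), at(b), at(f), on(b,f), on(e,d), on(e,e), on(e,f)}
2. step(e,b)  →  {above(b), above(d), above(f), at(f), on(b,e), on(b,f), on(e,d), on(e,e), on(e,f), ready(e)}
3. flip(d)  →  {above(b), above(d), above(f), at(d), at(f), on(b,e), on(b,f), on(e,d), on(e,e), on(e,f), ready(e)}
4. tag(d)  →  {above(b), above(f), at(d), at(f), near(d), on(b,e), on(b,f), on(e,d), on(e,e), on(e,f), ready(d), ready(e)}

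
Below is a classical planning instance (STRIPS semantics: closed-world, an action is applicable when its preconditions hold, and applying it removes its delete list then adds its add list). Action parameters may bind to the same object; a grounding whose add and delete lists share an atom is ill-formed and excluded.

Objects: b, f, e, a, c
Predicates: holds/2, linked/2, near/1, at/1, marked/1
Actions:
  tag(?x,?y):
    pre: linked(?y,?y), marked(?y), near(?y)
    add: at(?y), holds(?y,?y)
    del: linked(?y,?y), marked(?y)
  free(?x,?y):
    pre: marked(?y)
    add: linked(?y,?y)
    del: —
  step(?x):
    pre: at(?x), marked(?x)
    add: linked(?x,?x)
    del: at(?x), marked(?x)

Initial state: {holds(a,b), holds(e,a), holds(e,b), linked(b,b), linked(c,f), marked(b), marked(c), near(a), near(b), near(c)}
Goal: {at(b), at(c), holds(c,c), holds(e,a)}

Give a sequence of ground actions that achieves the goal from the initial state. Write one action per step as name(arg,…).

1. tag(b,b)  →  {at(b), holds(a,b), holds(b,b), holds(e,a), holds(e,b), linked(c,f), marked(c), near(a), near(b), near(c)}
2. free(b,c)  →  {at(b), holds(a,b), holds(b,b), holds(e,a), holds(e,b), linked(c,c), linked(c,f), marked(c), near(a), near(b), near(c)}
3. tag(b,c)  →  {at(b), at(c), holds(a,b), holds(b,b), holds(c,c), holds(e,a), holds(e,b), linked(c,f), near(a), near(b), near(c)}

tag(b,b); free(b,c); tag(b,c)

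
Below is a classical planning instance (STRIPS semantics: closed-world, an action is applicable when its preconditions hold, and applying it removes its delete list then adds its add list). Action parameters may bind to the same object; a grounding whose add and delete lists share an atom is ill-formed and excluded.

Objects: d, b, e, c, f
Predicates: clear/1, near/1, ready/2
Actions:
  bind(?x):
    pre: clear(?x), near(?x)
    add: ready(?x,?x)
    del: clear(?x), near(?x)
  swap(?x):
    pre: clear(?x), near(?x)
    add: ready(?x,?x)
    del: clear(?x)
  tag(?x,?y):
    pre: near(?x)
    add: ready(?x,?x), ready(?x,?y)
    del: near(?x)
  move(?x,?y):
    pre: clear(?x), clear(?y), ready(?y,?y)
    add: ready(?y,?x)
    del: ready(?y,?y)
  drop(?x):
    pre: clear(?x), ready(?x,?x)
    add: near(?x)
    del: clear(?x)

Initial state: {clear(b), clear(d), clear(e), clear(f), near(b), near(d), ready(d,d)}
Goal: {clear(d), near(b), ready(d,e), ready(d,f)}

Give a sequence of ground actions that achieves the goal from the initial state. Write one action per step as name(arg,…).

1. tag(d,e)  →  {clear(b), clear(d), clear(e), clear(f), near(b), ready(d,d), ready(d,e)}
2. move(f,d)  →  {clear(b), clear(d), clear(e), clear(f), near(b), ready(d,e), ready(d,f)}

tag(d,e); move(f,d)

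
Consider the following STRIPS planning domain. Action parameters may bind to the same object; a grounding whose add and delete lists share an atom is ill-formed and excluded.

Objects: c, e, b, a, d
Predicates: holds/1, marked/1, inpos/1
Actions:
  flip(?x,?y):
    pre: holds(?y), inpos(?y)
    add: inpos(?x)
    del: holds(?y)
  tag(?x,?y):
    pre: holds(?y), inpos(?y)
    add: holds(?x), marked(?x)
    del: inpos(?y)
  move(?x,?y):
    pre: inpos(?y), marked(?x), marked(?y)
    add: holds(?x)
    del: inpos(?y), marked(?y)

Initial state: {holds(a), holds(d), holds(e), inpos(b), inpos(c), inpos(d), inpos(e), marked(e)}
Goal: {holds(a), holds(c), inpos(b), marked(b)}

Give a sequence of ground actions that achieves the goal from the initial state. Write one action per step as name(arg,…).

1. tag(c,e)  →  {holds(a), holds(c), holds(d), holds(e), inpos(b), inpos(c), inpos(d), marked(c), marked(e)}
2. tag(b,c)  →  {holds(a), holds(b), holds(c), holds(d), holds(e), inpos(b), inpos(d), marked(b), marked(c), marked(e)}

tag(c,e); tag(b,c)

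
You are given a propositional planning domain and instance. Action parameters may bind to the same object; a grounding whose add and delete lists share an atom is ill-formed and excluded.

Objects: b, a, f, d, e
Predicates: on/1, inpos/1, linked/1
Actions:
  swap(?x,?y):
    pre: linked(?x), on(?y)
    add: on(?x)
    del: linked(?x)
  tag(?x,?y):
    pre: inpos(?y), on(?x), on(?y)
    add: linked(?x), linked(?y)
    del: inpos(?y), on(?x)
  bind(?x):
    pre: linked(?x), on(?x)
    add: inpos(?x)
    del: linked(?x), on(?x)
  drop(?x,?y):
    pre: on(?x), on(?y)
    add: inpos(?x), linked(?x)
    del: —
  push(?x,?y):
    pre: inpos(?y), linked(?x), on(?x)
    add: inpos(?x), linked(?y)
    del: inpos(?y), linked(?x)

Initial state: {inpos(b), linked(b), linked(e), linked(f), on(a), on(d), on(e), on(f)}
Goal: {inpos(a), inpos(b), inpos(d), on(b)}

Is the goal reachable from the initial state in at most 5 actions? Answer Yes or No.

1. swap(b,a)  →  {inpos(b), linked(e), linked(f), on(a), on(b), on(d), on(e), on(f)}
2. drop(a,b)  →  {inpos(a), inpos(b), linked(a), linked(e), linked(f), on(a), on(b), on(d), on(e), on(f)}
3. drop(d,b)  →  {inpos(a), inpos(b), inpos(d), linked(a), linked(d), linked(e), linked(f), on(a), on(b), on(d), on(e), on(f)}
optimal plan length = 3; 3 ≤ 5

Yes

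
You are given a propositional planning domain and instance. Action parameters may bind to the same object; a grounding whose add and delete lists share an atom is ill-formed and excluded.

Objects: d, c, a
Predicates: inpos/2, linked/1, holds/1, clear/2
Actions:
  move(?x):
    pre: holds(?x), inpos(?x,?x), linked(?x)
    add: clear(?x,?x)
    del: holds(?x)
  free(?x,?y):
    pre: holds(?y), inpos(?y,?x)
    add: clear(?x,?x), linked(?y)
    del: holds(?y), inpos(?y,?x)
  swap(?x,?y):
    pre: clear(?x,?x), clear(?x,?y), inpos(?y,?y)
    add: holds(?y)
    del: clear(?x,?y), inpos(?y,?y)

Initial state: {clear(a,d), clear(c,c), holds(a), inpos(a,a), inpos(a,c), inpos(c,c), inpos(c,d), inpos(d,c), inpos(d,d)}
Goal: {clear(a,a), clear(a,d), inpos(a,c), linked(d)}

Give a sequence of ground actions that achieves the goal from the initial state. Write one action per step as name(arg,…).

free(a,a); swap(c,c); free(d,c); swap(d,d); free(c,d)

1. free(a,a)  →  {clear(a,a), clear(a,d), clear(c,c), inpos(a,c), inpos(c,c), inpos(c,d), inpos(d,c), inpos(d,d), linked(a)}
2. swap(c,c)  →  {clear(a,a), clear(a,d), holds(c), inpos(a,c), inpos(c,d), inpos(d,c), inpos(d,d), linked(a)}
3. free(d,c)  →  {clear(a,a), clear(a,d), clear(d,d), inpos(a,c), inpos(d,c), inpos(d,d), linked(a), linked(c)}
4. swap(d,d)  →  {clear(a,a), clear(a,d), holds(d), inpos(a,c), inpos(d,c), linked(a), linked(c)}
5. free(c,d)  →  {clear(a,a), clear(a,d), clear(c,c), inpos(a,c), linked(a), linked(c), linked(d)}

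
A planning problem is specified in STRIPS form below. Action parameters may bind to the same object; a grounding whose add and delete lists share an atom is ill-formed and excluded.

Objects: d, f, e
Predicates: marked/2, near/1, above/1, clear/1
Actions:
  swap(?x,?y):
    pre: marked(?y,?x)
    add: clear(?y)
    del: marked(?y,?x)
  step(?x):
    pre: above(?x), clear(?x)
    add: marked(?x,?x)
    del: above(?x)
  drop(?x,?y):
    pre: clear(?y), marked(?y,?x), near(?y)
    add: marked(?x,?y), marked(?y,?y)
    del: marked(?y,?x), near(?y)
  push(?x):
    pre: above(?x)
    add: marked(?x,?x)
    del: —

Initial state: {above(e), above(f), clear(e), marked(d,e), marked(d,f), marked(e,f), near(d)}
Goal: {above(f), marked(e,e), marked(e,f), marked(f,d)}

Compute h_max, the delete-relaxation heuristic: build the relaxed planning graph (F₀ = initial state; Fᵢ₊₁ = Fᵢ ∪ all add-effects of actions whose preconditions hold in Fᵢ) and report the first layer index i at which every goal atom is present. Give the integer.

2

F0 = init (7 atoms)
F1 = F0 ∪ {clear(d), marked(e,e), marked(f,f)}  (10 atoms)
F2 = F1 ∪ {clear(f), marked(d,d), marked(e,d), marked(f,d)}  (14 atoms)
goal ⊆ F2  ⇒  h_max = 2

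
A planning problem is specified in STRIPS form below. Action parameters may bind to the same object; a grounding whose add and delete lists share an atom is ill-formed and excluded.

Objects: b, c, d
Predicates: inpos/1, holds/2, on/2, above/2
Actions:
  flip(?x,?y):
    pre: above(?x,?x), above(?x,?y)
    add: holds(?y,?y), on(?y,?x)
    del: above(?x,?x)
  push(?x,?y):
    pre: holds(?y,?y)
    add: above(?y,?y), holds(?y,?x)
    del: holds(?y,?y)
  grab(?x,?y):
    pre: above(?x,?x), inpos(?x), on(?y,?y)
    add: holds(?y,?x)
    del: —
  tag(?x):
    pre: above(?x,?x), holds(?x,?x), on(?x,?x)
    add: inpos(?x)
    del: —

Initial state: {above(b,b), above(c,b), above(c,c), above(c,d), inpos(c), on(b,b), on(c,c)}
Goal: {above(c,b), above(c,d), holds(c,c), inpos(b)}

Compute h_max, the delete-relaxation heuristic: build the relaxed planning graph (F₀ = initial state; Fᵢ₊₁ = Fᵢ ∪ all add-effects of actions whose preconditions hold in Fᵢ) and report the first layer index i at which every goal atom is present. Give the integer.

2

F0 = init (7 atoms)
F1 = F0 ∪ {holds(b,b), holds(b,c), holds(c,c), holds(d,d), on(b,c), on(d,c)}  (13 atoms)
F2 = F1 ∪ {above(d,d), holds(b,d), holds(c,b), holds(c,d), holds(d,b), holds(d,c), inpos(b)}  (20 atoms)
goal ⊆ F2  ⇒  h_max = 2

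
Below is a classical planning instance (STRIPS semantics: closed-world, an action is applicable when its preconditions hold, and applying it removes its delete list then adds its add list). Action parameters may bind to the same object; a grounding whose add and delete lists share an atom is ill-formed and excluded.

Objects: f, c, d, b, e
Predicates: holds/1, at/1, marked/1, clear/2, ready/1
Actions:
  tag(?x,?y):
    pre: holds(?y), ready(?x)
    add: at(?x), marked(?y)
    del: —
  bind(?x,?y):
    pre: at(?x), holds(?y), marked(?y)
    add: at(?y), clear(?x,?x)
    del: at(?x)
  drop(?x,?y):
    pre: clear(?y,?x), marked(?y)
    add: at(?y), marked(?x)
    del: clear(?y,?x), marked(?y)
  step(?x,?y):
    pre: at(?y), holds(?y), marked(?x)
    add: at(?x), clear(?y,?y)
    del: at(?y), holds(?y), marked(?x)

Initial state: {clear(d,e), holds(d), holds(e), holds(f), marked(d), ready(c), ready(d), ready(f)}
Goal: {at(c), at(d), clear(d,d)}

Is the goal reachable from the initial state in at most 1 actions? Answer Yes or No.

No

1. tag(c,f)  →  {at(c), clear(d,e), holds(d), holds(e), holds(f), marked(d), marked(f), ready(c), ready(d), ready(f)}
2. tag(d,f)  →  {at(c), at(d), clear(d,e), holds(d), holds(e), holds(f), marked(d), marked(f), ready(c), ready(d), ready(f)}
3. bind(d,f)  →  {at(c), at(f), clear(d,d), clear(d,e), holds(d), holds(e), holds(f), marked(d), marked(f), ready(c), ready(d), ready(f)}
4. tag(d,f)  →  {at(c), at(d), at(f), clear(d,d), clear(d,e), holds(d), holds(e), holds(f), marked(d), marked(f), ready(c), ready(d), ready(f)}
optimal plan length = 4; 4 > 1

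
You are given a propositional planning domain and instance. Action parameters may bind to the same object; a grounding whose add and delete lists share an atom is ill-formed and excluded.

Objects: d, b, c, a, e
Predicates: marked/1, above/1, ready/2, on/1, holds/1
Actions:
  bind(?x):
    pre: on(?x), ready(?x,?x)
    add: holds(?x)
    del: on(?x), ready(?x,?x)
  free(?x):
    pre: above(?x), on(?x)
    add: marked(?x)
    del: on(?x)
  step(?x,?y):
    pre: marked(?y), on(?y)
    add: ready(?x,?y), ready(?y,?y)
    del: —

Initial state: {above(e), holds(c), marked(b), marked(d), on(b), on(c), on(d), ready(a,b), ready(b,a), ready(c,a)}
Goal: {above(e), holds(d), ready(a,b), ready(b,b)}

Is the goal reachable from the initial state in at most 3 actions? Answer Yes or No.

Yes

1. step(d,d)  →  {above(e), holds(c), marked(b), marked(d), on(b), on(c), on(d), ready(a,b), ready(b,a), ready(c,a), ready(d,d)}
2. bind(d)  →  {above(e), holds(c), holds(d), marked(b), marked(d), on(b), on(c), ready(a,b), ready(b,a), ready(c,a)}
3. step(d,b)  →  {above(e), holds(c), holds(d), marked(b), marked(d), on(b), on(c), ready(a,b), ready(b,a), ready(b,b), ready(c,a), ready(d,b)}
optimal plan length = 3; 3 ≤ 3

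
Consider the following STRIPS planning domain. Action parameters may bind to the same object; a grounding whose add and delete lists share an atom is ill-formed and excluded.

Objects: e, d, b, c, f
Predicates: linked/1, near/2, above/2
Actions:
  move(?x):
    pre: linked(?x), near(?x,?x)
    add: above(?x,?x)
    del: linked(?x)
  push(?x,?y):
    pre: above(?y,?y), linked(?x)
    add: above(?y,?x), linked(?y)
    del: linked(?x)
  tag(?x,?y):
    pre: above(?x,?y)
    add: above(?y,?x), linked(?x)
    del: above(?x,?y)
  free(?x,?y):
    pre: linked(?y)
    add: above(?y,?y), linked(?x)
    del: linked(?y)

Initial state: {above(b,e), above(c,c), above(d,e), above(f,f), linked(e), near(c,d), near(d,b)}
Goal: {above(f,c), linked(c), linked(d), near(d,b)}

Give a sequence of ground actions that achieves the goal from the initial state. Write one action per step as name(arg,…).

push(e,c); push(c,f); push(f,c); tag(d,e)

1. push(e,c)  →  {above(b,e), above(c,c), above(c,e), above(d,e), above(f,f), linked(c), near(c,d), near(d,b)}
2. push(c,f)  →  {above(b,e), above(c,c), above(c,e), above(d,e), above(f,c), above(f,f), linked(f), near(c,d), near(d,b)}
3. push(f,c)  →  {above(b,e), above(c,c), above(c,e), above(c,f), above(d,e), above(f,c), above(f,f), linked(c), near(c,d), near(d,b)}
4. tag(d,e)  →  {above(b,e), above(c,c), above(c,e), above(c,f), above(e,d), above(f,c), above(f,f), linked(c), linked(d), near(c,d), near(d,b)}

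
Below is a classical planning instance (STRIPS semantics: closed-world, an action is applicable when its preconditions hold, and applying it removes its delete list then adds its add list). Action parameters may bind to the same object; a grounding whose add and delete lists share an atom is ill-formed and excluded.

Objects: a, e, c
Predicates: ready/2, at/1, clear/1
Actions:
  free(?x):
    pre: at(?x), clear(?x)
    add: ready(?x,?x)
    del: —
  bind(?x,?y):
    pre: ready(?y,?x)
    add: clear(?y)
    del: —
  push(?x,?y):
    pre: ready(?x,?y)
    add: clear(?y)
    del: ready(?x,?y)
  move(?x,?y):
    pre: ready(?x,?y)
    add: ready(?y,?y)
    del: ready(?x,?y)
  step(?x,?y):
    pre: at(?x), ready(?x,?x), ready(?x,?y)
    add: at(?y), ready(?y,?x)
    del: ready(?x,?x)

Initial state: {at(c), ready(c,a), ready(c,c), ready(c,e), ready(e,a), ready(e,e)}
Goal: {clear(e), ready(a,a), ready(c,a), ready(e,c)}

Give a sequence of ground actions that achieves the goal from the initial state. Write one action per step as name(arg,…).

1. bind(a,e)  →  {at(c), clear(e), ready(c,a), ready(c,c), ready(c,e), ready(e,a), ready(e,e)}
2. move(e,a)  →  {at(c), clear(e), ready(a,a), ready(c,a), ready(c,c), ready(c,e), ready(e,e)}
3. step(c,e)  →  {at(c), at(e), clear(e), ready(a,a), ready(c,a), ready(c,e), ready(e,c), ready(e,e)}

bind(a,e); move(e,a); step(c,e)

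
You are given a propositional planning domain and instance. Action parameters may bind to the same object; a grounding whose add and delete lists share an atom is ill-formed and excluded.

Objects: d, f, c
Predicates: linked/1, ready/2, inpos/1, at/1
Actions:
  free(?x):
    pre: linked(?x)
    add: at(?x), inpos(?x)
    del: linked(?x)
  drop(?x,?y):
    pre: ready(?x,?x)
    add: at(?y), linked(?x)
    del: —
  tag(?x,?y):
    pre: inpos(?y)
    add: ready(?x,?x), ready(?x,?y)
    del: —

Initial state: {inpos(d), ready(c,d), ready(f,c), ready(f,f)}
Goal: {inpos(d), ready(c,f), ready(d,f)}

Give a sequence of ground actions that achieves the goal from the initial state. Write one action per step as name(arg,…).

1. drop(f,d)  →  {at(d), inpos(d), linked(f), ready(c,d), ready(f,c), ready(f,f)}
2. free(f)  →  {at(d), at(f), inpos(d), inpos(f), ready(c,d), ready(f,c), ready(f,f)}
3. tag(d,f)  →  {at(d), at(f), inpos(d), inpos(f), ready(c,d), ready(d,d), ready(d,f), ready(f,c), ready(f,f)}
4. tag(c,f)  →  {at(d), at(f), inpos(d), inpos(f), ready(c,c), ready(c,d), ready(c,f), ready(d,d), ready(d,f), ready(f,c), ready(f,f)}

drop(f,d); free(f); tag(d,f); tag(c,f)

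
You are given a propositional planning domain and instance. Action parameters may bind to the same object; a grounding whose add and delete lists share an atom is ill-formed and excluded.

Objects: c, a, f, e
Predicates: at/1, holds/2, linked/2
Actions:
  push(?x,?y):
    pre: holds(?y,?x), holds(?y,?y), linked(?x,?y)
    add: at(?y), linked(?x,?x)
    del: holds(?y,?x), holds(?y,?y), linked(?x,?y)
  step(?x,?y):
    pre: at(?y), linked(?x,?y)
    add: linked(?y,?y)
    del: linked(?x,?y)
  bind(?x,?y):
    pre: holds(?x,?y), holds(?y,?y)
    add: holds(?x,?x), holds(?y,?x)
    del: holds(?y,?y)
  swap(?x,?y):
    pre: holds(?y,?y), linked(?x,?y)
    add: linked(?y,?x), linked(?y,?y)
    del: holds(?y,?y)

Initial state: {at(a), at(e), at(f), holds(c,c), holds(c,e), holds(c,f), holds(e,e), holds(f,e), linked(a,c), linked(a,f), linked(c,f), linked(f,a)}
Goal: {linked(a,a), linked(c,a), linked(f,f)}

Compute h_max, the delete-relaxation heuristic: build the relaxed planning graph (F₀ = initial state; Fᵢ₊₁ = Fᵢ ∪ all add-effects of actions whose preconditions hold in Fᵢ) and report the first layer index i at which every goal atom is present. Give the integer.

F0 = init (12 atoms)
F1 = F0 ∪ {holds(e,c), holds(e,f), holds(f,f), linked(a,a), linked(c,a), linked(c,c), linked(f,f)}  (19 atoms)
goal ⊆ F1  ⇒  h_max = 1

1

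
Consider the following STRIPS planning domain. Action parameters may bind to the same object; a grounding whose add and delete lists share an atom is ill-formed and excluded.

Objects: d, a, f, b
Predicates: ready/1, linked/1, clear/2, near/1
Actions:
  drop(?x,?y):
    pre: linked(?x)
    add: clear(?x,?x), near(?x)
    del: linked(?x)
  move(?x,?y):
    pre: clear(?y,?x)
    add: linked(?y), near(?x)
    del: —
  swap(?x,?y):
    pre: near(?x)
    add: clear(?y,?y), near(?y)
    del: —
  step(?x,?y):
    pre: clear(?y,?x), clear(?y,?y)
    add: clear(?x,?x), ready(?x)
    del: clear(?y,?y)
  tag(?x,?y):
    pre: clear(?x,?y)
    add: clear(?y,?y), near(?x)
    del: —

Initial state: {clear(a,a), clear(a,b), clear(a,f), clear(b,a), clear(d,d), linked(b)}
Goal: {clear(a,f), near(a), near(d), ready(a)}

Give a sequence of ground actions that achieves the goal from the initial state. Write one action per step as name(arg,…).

move(d,d); tag(a,b); step(a,b)

1. move(d,d)  →  {clear(a,a), clear(a,b), clear(a,f), clear(b,a), clear(d,d), linked(b), linked(d), near(d)}
2. tag(a,b)  →  {clear(a,a), clear(a,b), clear(a,f), clear(b,a), clear(b,b), clear(d,d), linked(b), linked(d), near(a), near(d)}
3. step(a,b)  →  {clear(a,a), clear(a,b), clear(a,f), clear(b,a), clear(d,d), linked(b), linked(d), near(a), near(d), ready(a)}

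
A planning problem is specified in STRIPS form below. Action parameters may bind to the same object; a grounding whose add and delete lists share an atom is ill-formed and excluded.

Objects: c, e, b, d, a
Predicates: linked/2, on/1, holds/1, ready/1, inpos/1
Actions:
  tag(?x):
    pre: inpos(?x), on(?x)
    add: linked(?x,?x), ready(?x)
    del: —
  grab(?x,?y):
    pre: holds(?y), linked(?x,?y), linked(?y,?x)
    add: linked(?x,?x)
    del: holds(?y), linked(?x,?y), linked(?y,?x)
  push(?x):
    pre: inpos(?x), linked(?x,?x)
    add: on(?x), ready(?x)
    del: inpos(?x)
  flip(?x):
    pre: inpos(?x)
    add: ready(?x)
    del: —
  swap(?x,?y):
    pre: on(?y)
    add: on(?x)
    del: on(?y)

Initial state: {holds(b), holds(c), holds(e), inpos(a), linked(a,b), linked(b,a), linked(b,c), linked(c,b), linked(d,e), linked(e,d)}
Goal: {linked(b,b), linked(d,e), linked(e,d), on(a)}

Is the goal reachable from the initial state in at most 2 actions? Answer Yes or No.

1. grab(b,c)  →  {holds(b), holds(e), inpos(a), linked(a,b), linked(b,a), linked(b,b), linked(d,e), linked(e,d)}
2. grab(a,b)  →  {holds(e), inpos(a), linked(a,a), linked(b,b), linked(d,e), linked(e,d)}
3. push(a)  →  {holds(e), linked(a,a), linked(b,b), linked(d,e), linked(e,d), on(a), ready(a)}
optimal plan length = 3; 3 > 2

No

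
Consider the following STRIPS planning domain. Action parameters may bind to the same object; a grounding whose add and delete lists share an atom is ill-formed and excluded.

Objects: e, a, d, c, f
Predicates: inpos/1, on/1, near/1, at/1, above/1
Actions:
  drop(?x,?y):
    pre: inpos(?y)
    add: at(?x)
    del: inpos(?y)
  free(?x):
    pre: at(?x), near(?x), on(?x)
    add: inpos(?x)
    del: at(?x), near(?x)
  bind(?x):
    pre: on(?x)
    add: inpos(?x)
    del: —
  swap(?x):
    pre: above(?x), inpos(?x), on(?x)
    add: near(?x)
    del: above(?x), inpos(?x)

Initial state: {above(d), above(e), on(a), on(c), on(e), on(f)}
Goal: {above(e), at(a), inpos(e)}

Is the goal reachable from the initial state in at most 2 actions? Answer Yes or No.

1. bind(e)  →  {above(d), above(e), inpos(e), on(a), on(c), on(e), on(f)}
2. drop(a,e)  →  {above(d), above(e), at(a), on(a), on(c), on(e), on(f)}
3. bind(e)  →  {above(d), above(e), at(a), inpos(e), on(a), on(c), on(e), on(f)}
optimal plan length = 3; 3 > 2

No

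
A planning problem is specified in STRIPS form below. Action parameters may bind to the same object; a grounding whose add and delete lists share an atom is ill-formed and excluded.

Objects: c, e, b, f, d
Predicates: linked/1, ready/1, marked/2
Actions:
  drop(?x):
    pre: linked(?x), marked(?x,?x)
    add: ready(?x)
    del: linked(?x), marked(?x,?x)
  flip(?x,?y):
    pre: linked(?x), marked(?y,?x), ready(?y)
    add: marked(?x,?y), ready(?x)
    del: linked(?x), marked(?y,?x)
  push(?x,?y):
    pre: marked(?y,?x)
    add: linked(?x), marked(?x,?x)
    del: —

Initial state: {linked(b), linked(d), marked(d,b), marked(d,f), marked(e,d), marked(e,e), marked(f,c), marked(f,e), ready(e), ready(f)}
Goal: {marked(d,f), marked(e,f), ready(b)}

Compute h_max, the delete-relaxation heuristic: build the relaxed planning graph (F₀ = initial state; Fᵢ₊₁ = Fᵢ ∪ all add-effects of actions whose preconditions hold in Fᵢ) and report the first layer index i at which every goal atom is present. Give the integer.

2

F0 = init (10 atoms)
F1 = F0 ∪ {linked(c), linked(e), linked(f), marked(b,b), marked(c,c), marked(d,d), marked(d,e), marked(f,f), ready(d)}  (19 atoms)
F2 = F1 ∪ {marked(b,d), marked(c,f), marked(e,f), marked(f,d), ready(b), ready(c)}  (25 atoms)
goal ⊆ F2  ⇒  h_max = 2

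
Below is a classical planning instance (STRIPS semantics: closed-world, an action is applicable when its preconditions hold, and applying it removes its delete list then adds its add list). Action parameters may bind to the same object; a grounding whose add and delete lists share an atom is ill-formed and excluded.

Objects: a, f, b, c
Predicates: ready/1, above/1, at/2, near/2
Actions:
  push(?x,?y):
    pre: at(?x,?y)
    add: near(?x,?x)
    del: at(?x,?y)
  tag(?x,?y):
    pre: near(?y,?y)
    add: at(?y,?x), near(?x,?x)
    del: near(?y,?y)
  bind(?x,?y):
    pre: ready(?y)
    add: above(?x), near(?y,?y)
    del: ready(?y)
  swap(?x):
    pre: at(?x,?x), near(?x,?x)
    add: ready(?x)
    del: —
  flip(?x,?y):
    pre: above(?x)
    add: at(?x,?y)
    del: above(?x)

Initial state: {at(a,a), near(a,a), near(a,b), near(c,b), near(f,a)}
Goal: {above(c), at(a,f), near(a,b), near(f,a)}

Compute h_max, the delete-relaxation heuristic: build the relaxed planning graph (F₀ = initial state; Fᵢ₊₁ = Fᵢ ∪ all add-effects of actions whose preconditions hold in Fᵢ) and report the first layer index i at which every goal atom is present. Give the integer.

2

F0 = init (5 atoms)
F1 = F0 ∪ {at(a,b), at(a,c), at(a,f), near(b,b), near(c,c), near(f,f), ready(a)}  (12 atoms)
F2 = F1 ∪ {above(a), above(b), above(c), above(f), at(b,a), at(b,c), at(b,f), at(c,a), at(c,b), at(c,f), at(f,a), at(f,b), at(f,c)}  (25 atoms)
goal ⊆ F2  ⇒  h_max = 2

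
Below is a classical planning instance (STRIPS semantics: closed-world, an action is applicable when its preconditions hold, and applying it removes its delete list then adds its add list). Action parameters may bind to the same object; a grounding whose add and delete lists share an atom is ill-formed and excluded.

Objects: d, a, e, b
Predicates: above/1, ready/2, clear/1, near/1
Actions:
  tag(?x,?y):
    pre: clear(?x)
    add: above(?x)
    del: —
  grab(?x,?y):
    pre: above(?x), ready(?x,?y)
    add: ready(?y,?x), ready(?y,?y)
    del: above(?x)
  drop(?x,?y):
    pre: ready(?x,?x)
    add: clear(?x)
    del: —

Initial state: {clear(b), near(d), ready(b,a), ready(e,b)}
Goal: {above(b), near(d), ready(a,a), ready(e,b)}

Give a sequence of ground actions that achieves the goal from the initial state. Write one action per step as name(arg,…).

tag(b,d); grab(b,a); tag(b,d)

1. tag(b,d)  →  {above(b), clear(b), near(d), ready(b,a), ready(e,b)}
2. grab(b,a)  →  {clear(b), near(d), ready(a,a), ready(a,b), ready(b,a), ready(e,b)}
3. tag(b,d)  →  {above(b), clear(b), near(d), ready(a,a), ready(a,b), ready(b,a), ready(e,b)}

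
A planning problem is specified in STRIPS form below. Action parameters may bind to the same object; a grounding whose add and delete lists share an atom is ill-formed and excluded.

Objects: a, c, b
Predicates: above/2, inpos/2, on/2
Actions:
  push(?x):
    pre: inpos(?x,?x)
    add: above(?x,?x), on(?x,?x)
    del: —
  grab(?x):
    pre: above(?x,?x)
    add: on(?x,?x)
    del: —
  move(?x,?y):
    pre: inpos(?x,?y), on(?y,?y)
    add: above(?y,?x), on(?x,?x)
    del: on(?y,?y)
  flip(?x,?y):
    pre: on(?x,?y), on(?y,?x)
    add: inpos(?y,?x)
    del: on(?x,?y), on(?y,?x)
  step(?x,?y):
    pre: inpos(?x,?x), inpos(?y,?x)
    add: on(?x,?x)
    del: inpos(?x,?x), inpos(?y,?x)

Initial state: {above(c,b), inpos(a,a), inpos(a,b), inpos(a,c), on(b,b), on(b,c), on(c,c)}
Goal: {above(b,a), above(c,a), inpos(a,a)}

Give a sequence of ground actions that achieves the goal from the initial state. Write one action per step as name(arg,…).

1. move(a,c)  →  {above(c,a), above(c,b), inpos(a,a), inpos(a,b), inpos(a,c), on(a,a), on(b,b), on(b,c)}
2. move(a,b)  →  {above(b,a), above(c,a), above(c,b), inpos(a,a), inpos(a,b), inpos(a,c), on(a,a), on(b,c)}

move(a,c); move(a,b)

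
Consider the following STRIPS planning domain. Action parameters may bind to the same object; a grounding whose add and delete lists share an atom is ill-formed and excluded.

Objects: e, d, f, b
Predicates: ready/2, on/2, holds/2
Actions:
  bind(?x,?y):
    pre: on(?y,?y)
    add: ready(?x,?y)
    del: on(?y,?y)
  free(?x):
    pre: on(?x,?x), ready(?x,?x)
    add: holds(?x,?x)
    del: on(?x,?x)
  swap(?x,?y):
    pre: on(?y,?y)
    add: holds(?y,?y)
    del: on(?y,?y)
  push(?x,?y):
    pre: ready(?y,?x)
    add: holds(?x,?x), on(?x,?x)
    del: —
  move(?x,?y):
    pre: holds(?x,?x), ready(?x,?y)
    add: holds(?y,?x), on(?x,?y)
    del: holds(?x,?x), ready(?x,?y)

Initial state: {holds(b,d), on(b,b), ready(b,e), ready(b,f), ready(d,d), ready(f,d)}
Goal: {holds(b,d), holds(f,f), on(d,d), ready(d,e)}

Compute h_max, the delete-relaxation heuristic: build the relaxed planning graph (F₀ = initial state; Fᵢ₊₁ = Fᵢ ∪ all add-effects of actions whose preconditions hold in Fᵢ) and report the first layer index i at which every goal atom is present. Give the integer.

F0 = init (6 atoms)
F1 = F0 ∪ {holds(b,b), holds(d,d), holds(e,e), holds(f,f), on(d,d), on(e,e), on(f,f), ready(b,b), ready(d,b), ready(e,b), ready(f,b)}  (17 atoms)
F2 = F1 ∪ {holds(b,e), holds(b,f), holds(d,f), holds(e,b), holds(f,b), on(b,e), on(b,f), on(d,b), on(e,b), on(f,b), on(f,d), ready(b,d), ready(d,e), ready(d,f), ready(e,d), ready(e,e), ready(e,f), ready(f,e), ready(f,f)}  (36 atoms)
goal ⊆ F2  ⇒  h_max = 2

2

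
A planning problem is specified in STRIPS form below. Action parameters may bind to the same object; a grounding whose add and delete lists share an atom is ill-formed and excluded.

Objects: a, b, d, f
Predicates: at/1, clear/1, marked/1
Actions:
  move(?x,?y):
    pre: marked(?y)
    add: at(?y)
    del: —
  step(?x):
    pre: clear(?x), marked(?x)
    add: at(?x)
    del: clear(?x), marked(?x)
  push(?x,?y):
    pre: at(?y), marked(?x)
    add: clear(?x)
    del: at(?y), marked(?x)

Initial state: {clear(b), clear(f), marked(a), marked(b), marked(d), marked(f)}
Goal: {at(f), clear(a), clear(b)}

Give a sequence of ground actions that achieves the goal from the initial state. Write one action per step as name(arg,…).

move(a,a); move(a,f); push(a,a)

1. move(a,a)  →  {at(a), clear(b), clear(f), marked(a), marked(b), marked(d), marked(f)}
2. move(a,f)  →  {at(a), at(f), clear(b), clear(f), marked(a), marked(b), marked(d), marked(f)}
3. push(a,a)  →  {at(f), clear(a), clear(b), clear(f), marked(b), marked(d), marked(f)}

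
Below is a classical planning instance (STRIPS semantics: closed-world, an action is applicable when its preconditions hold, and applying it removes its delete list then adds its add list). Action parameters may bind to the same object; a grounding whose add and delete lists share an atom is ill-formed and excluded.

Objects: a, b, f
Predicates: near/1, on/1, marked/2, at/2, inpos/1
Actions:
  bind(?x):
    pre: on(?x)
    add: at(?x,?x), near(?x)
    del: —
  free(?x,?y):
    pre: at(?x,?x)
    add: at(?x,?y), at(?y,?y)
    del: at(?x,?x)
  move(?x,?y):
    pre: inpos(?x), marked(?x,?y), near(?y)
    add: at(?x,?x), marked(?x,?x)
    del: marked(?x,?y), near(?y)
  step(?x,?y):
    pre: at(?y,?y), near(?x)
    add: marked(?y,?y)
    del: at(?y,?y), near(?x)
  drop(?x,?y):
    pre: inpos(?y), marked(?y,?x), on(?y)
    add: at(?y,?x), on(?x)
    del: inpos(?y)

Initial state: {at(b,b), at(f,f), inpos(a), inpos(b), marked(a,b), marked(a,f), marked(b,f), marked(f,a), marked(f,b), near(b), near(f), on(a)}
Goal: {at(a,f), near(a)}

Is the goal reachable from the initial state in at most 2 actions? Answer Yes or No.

Yes

1. bind(a)  →  {at(a,a), at(b,b), at(f,f), inpos(a), inpos(b), marked(a,b), marked(a,f), marked(b,f), marked(f,a), marked(f,b), near(a), near(b), near(f), on(a)}
2. free(a,f)  →  {at(a,f), at(b,b), at(f,f), inpos(a), inpos(b), marked(a,b), marked(a,f), marked(b,f), marked(f,a), marked(f,b), near(a), near(b), near(f), on(a)}
optimal plan length = 2; 2 ≤ 2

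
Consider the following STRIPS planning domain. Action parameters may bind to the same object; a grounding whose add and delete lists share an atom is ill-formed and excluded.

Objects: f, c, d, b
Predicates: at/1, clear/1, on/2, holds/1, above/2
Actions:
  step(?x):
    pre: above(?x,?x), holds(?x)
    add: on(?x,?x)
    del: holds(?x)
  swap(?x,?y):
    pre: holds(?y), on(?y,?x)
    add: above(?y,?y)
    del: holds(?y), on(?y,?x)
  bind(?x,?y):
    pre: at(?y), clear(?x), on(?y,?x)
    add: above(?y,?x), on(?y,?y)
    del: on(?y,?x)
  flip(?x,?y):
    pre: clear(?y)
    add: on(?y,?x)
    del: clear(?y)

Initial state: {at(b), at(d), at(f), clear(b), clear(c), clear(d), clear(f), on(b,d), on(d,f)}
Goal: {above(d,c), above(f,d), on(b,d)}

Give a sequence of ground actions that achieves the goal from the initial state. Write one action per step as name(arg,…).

1. flip(d,f)  →  {at(b), at(d), at(f), clear(b), clear(c), clear(d), on(b,d), on(d,f), on(f,d)}
2. bind(d,f)  →  {above(f,d), at(b), at(d), at(f), clear(b), clear(c), clear(d), on(b,d), on(d,f), on(f,f)}
3. flip(c,d)  →  {above(f,d), at(b), at(d), at(f), clear(b), clear(c), on(b,d), on(d,c), on(d,f), on(f,f)}
4. bind(c,d)  →  {above(d,c), above(f,d), at(b), at(d), at(f), clear(b), clear(c), on(b,d), on(d,d), on(d,f), on(f,f)}

flip(d,f); bind(d,f); flip(c,d); bind(c,d)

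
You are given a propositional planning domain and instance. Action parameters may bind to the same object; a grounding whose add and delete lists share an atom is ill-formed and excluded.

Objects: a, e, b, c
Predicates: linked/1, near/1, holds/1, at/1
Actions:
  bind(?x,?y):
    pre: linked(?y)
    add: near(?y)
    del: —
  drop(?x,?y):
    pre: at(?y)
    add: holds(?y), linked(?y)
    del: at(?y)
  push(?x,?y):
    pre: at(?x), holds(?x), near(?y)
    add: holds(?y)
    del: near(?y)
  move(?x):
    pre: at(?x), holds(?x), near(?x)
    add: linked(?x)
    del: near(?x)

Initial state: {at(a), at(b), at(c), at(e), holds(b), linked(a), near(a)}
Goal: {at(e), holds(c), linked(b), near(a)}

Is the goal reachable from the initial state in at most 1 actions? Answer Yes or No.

No

1. drop(a,b)  →  {at(a), at(c), at(e), holds(b), linked(a), linked(b), near(a)}
2. drop(a,c)  →  {at(a), at(e), holds(b), holds(c), linked(a), linked(b), linked(c), near(a)}
optimal plan length = 2; 2 > 1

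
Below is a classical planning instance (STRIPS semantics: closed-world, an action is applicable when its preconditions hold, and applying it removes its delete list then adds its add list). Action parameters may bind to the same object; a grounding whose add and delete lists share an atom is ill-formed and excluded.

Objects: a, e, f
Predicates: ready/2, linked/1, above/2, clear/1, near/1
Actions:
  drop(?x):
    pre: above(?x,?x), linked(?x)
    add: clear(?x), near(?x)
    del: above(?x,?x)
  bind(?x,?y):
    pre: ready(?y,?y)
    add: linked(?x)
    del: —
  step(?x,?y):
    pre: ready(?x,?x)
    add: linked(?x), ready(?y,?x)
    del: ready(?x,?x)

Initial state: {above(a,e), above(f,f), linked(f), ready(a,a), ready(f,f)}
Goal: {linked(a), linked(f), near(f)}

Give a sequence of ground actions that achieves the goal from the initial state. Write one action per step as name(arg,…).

1. drop(f)  →  {above(a,e), clear(f), linked(f), near(f), ready(a,a), ready(f,f)}
2. bind(a,a)  →  {above(a,e), clear(f), linked(a), linked(f), near(f), ready(a,a), ready(f,f)}

drop(f); bind(a,a)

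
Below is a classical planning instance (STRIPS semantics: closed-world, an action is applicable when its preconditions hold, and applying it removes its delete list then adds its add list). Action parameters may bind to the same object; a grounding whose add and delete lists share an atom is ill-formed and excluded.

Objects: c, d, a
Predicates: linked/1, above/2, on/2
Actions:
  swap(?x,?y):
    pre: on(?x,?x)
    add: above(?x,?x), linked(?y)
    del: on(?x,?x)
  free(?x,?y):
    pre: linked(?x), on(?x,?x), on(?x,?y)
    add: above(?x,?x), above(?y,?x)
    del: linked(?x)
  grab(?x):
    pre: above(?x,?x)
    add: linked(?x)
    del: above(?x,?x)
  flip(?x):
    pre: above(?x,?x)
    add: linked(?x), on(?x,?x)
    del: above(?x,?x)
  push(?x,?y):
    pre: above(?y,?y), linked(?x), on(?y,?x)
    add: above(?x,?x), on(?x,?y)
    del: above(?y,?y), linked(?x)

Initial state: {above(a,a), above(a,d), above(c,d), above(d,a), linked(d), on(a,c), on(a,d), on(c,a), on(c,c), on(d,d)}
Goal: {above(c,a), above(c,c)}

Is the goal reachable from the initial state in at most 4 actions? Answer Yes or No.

1. swap(c,c)  →  {above(a,a), above(a,d), above(c,c), above(c,d), above(d,a), linked(c), linked(d), on(a,c), on(a,d), on(c,a), on(d,d)}
2. flip(a)  →  {above(a,d), above(c,c), above(c,d), above(d,a), linked(a), linked(c), linked(d), on(a,a), on(a,c), on(a,d), on(c,a), on(d,d)}
3. free(a,c)  →  {above(a,a), above(a,d), above(c,a), above(c,c), above(c,d), above(d,a), linked(c), linked(d), on(a,a), on(a,c), on(a,d), on(c,a), on(d,d)}
optimal plan length = 3; 3 ≤ 4

Yes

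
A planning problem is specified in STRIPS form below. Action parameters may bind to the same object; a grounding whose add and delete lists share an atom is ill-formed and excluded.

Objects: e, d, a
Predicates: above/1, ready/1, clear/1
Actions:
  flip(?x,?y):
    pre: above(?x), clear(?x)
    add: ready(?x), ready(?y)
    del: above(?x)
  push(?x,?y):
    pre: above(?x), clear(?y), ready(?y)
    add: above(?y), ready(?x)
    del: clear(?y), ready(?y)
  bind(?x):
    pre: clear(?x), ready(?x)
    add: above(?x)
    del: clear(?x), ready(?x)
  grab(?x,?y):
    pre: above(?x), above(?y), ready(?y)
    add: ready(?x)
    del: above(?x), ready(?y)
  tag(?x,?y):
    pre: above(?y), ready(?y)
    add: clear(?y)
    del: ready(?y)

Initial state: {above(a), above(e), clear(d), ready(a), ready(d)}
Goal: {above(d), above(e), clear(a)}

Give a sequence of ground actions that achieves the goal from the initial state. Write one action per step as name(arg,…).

1. push(e,d)  →  {above(a), above(d), above(e), ready(a), ready(e)}
2. tag(e,a)  →  {above(a), above(d), above(e), clear(a), ready(e)}

push(e,d); tag(e,a)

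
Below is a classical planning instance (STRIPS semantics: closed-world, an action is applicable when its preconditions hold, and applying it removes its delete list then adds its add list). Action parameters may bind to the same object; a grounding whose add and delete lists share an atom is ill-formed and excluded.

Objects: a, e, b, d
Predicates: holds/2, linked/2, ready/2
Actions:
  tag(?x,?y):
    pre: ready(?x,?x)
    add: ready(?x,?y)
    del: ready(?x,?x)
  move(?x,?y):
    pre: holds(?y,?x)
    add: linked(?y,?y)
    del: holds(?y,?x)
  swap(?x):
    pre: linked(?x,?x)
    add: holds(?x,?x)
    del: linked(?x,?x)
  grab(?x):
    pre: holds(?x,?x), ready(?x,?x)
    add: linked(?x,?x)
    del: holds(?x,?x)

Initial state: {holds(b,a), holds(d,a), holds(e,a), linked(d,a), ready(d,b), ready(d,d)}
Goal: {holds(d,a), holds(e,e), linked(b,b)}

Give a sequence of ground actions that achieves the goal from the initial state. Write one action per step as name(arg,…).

1. move(a,e)  →  {holds(b,a), holds(d,a), linked(d,a), linked(e,e), ready(d,b), ready(d,d)}
2. move(a,b)  →  {holds(d,a), linked(b,b), linked(d,a), linked(e,e), ready(d,b), ready(d,d)}
3. swap(e)  →  {holds(d,a), holds(e,e), linked(b,b), linked(d,a), ready(d,b), ready(d,d)}

move(a,e); move(a,b); swap(e)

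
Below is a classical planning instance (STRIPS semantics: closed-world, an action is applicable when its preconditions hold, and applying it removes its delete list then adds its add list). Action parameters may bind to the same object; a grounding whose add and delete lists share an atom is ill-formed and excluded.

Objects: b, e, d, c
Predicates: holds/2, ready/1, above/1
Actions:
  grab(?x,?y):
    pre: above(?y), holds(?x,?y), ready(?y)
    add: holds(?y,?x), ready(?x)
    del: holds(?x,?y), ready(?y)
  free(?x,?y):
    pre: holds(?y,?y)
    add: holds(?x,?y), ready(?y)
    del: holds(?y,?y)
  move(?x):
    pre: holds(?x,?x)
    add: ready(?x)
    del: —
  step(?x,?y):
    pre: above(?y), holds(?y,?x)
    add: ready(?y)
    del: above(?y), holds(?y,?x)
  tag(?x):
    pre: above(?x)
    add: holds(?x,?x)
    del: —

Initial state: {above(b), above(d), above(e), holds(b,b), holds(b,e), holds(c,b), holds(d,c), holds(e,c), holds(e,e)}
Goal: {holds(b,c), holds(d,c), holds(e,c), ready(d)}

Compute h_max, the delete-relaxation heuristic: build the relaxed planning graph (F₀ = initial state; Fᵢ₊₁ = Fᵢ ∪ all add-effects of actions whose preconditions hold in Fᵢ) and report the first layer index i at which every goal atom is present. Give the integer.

F0 = init (9 atoms)
F1 = F0 ∪ {holds(c,e), holds(d,b), holds(d,d), holds(d,e), holds(e,b), ready(b), ready(d), ready(e)}  (17 atoms)
F2 = F1 ∪ {holds(b,c), holds(b,d), holds(c,d), holds(e,d), ready(c)}  (22 atoms)
goal ⊆ F2  ⇒  h_max = 2

2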